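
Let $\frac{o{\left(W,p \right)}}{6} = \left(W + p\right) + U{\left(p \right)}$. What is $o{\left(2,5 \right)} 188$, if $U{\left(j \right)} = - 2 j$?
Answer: $-3384$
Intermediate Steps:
$o{\left(W,p \right)} = - 6 p + 6 W$ ($o{\left(W,p \right)} = 6 \left(\left(W + p\right) - 2 p\right) = 6 \left(W - p\right) = - 6 p + 6 W$)
$o{\left(2,5 \right)} 188 = \left(\left(-6\right) 5 + 6 \cdot 2\right) 188 = \left(-30 + 12\right) 188 = \left(-18\right) 188 = -3384$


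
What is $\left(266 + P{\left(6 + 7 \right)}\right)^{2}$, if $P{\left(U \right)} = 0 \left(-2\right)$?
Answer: $70756$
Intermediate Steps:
$P{\left(U \right)} = 0$
$\left(266 + P{\left(6 + 7 \right)}\right)^{2} = \left(266 + 0\right)^{2} = 266^{2} = 70756$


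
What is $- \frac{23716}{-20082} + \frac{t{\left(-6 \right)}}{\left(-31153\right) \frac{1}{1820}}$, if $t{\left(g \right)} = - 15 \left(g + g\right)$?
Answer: $- \frac{2920019326}{312807273} \approx -9.3349$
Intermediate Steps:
$t{\left(g \right)} = - 30 g$ ($t{\left(g \right)} = - 15 \cdot 2 g = - 30 g$)
$- \frac{23716}{-20082} + \frac{t{\left(-6 \right)}}{\left(-31153\right) \frac{1}{1820}} = - \frac{23716}{-20082} + \frac{\left(-30\right) \left(-6\right)}{\left(-31153\right) \frac{1}{1820}} = \left(-23716\right) \left(- \frac{1}{20082}\right) + \frac{180}{\left(-31153\right) \frac{1}{1820}} = \frac{11858}{10041} + \frac{180}{- \frac{31153}{1820}} = \frac{11858}{10041} + 180 \left(- \frac{1820}{31153}\right) = \frac{11858}{10041} - \frac{327600}{31153} = - \frac{2920019326}{312807273}$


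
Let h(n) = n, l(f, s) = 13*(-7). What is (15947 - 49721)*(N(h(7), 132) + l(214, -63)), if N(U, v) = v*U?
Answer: -28133742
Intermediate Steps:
l(f, s) = -91
N(U, v) = U*v
(15947 - 49721)*(N(h(7), 132) + l(214, -63)) = (15947 - 49721)*(7*132 - 91) = -33774*(924 - 91) = -33774*833 = -28133742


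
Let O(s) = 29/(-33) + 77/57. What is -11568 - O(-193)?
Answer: -7253432/627 ≈ -11568.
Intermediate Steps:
O(s) = 296/627 (O(s) = 29*(-1/33) + 77*(1/57) = -29/33 + 77/57 = 296/627)
-11568 - O(-193) = -11568 - 1*296/627 = -11568 - 296/627 = -7253432/627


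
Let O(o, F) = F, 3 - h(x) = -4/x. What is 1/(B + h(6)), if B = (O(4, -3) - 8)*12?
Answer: -3/385 ≈ -0.0077922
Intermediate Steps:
h(x) = 3 + 4/x (h(x) = 3 - (-4)/x = 3 + 4/x)
B = -132 (B = (-3 - 8)*12 = -11*12 = -132)
1/(B + h(6)) = 1/(-132 + (3 + 4/6)) = 1/(-132 + (3 + 4*(⅙))) = 1/(-132 + (3 + ⅔)) = 1/(-132 + 11/3) = 1/(-385/3) = -3/385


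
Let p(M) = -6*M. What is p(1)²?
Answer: 36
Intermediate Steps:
p(1)² = (-6*1)² = (-6)² = 36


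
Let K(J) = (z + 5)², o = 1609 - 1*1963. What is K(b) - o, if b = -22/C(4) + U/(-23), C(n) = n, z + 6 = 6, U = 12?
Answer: 379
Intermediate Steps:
z = 0 (z = -6 + 6 = 0)
o = -354 (o = 1609 - 1963 = -354)
b = -277/46 (b = -22/4 + 12/(-23) = -22*¼ + 12*(-1/23) = -11/2 - 12/23 = -277/46 ≈ -6.0217)
K(J) = 25 (K(J) = (0 + 5)² = 5² = 25)
K(b) - o = 25 - 1*(-354) = 25 + 354 = 379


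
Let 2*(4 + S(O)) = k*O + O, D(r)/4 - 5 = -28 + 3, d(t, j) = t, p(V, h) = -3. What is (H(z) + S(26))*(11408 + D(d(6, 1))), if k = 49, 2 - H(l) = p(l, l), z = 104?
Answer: 7374528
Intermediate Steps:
H(l) = 5 (H(l) = 2 - 1*(-3) = 2 + 3 = 5)
D(r) = -80 (D(r) = 20 + 4*(-28 + 3) = 20 + 4*(-25) = 20 - 100 = -80)
S(O) = -4 + 25*O (S(O) = -4 + (49*O + O)/2 = -4 + (50*O)/2 = -4 + 25*O)
(H(z) + S(26))*(11408 + D(d(6, 1))) = (5 + (-4 + 25*26))*(11408 - 80) = (5 + (-4 + 650))*11328 = (5 + 646)*11328 = 651*11328 = 7374528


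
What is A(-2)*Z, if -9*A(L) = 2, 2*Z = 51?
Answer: -17/3 ≈ -5.6667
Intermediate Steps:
Z = 51/2 (Z = (½)*51 = 51/2 ≈ 25.500)
A(L) = -2/9 (A(L) = -⅑*2 = -2/9)
A(-2)*Z = -2/9*51/2 = -17/3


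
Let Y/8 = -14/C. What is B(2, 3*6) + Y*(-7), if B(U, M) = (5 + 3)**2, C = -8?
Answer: -34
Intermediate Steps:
B(U, M) = 64 (B(U, M) = 8**2 = 64)
Y = 14 (Y = 8*(-14/(-8)) = 8*(-14*(-1/8)) = 8*(7/4) = 14)
B(2, 3*6) + Y*(-7) = 64 + 14*(-7) = 64 - 98 = -34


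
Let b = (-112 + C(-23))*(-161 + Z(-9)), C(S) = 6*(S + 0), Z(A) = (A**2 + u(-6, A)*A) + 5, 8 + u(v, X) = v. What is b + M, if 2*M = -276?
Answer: -12888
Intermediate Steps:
u(v, X) = -8 + v
M = -138 (M = (1/2)*(-276) = -138)
Z(A) = 5 + A**2 - 14*A (Z(A) = (A**2 + (-8 - 6)*A) + 5 = (A**2 - 14*A) + 5 = 5 + A**2 - 14*A)
C(S) = 6*S
b = -12750 (b = (-112 + 6*(-23))*(-161 + (5 + (-9)**2 - 14*(-9))) = (-112 - 138)*(-161 + (5 + 81 + 126)) = -250*(-161 + 212) = -250*51 = -12750)
b + M = -12750 - 138 = -12888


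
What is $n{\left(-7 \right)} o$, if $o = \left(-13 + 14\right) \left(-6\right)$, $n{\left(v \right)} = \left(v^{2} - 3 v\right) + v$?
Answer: $-378$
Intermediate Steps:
$n{\left(v \right)} = v^{2} - 2 v$
$o = -6$ ($o = 1 \left(-6\right) = -6$)
$n{\left(-7 \right)} o = - 7 \left(-2 - 7\right) \left(-6\right) = \left(-7\right) \left(-9\right) \left(-6\right) = 63 \left(-6\right) = -378$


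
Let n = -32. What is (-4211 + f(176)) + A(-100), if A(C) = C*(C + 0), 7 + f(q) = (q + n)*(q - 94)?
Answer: 17590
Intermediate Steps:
f(q) = -7 + (-94 + q)*(-32 + q) (f(q) = -7 + (q - 32)*(q - 94) = -7 + (-32 + q)*(-94 + q) = -7 + (-94 + q)*(-32 + q))
A(C) = C² (A(C) = C*C = C²)
(-4211 + f(176)) + A(-100) = (-4211 + (3001 + 176² - 126*176)) + (-100)² = (-4211 + (3001 + 30976 - 22176)) + 10000 = (-4211 + 11801) + 10000 = 7590 + 10000 = 17590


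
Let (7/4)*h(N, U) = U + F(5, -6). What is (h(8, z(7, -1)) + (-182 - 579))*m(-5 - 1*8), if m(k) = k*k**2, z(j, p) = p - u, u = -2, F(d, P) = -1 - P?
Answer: 11650691/7 ≈ 1.6644e+6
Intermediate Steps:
z(j, p) = 2 + p (z(j, p) = p - 1*(-2) = p + 2 = 2 + p)
h(N, U) = 20/7 + 4*U/7 (h(N, U) = 4*(U + (-1 - 1*(-6)))/7 = 4*(U + (-1 + 6))/7 = 4*(U + 5)/7 = 4*(5 + U)/7 = 20/7 + 4*U/7)
m(k) = k**3
(h(8, z(7, -1)) + (-182 - 579))*m(-5 - 1*8) = ((20/7 + 4*(2 - 1)/7) + (-182 - 579))*(-5 - 1*8)**3 = ((20/7 + (4/7)*1) - 761)*(-5 - 8)**3 = ((20/7 + 4/7) - 761)*(-13)**3 = (24/7 - 761)*(-2197) = -5303/7*(-2197) = 11650691/7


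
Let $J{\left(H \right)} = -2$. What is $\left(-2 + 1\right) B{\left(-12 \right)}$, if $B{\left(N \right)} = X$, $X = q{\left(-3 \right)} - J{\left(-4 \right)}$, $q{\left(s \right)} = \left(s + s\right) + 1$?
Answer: $3$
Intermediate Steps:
$q{\left(s \right)} = 1 + 2 s$ ($q{\left(s \right)} = 2 s + 1 = 1 + 2 s$)
$X = -3$ ($X = \left(1 + 2 \left(-3\right)\right) - -2 = \left(1 - 6\right) + 2 = -5 + 2 = -3$)
$B{\left(N \right)} = -3$
$\left(-2 + 1\right) B{\left(-12 \right)} = \left(-2 + 1\right) \left(-3\right) = \left(-1\right) \left(-3\right) = 3$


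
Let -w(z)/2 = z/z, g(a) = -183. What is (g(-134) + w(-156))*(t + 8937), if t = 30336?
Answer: -7265505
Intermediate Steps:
w(z) = -2 (w(z) = -2*z/z = -2*1 = -2)
(g(-134) + w(-156))*(t + 8937) = (-183 - 2)*(30336 + 8937) = -185*39273 = -7265505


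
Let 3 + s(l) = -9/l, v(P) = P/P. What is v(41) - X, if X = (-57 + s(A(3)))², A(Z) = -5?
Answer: -84656/25 ≈ -3386.2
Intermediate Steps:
v(P) = 1
s(l) = -3 - 9/l
X = 84681/25 (X = (-57 + (-3 - 9/(-5)))² = (-57 + (-3 - 9*(-⅕)))² = (-57 + (-3 + 9/5))² = (-57 - 6/5)² = (-291/5)² = 84681/25 ≈ 3387.2)
v(41) - X = 1 - 1*84681/25 = 1 - 84681/25 = -84656/25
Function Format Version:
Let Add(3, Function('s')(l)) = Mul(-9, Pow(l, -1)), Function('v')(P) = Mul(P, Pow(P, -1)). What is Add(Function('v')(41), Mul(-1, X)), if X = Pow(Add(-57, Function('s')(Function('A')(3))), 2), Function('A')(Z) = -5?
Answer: Rational(-84656, 25) ≈ -3386.2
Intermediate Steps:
Function('v')(P) = 1
Function('s')(l) = Add(-3, Mul(-9, Pow(l, -1)))
X = Rational(84681, 25) (X = Pow(Add(-57, Add(-3, Mul(-9, Pow(-5, -1)))), 2) = Pow(Add(-57, Add(-3, Mul(-9, Rational(-1, 5)))), 2) = Pow(Add(-57, Add(-3, Rational(9, 5))), 2) = Pow(Add(-57, Rational(-6, 5)), 2) = Pow(Rational(-291, 5), 2) = Rational(84681, 25) ≈ 3387.2)
Add(Function('v')(41), Mul(-1, X)) = Add(1, Mul(-1, Rational(84681, 25))) = Add(1, Rational(-84681, 25)) = Rational(-84656, 25)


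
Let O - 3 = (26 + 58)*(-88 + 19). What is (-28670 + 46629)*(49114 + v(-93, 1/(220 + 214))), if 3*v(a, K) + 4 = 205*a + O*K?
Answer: 999682149751/1302 ≈ 7.6781e+8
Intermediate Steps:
O = -5793 (O = 3 + (26 + 58)*(-88 + 19) = 3 + 84*(-69) = 3 - 5796 = -5793)
v(a, K) = -4/3 - 1931*K + 205*a/3 (v(a, K) = -4/3 + (205*a - 5793*K)/3 = -4/3 + (-5793*K + 205*a)/3 = -4/3 + (-1931*K + 205*a/3) = -4/3 - 1931*K + 205*a/3)
(-28670 + 46629)*(49114 + v(-93, 1/(220 + 214))) = (-28670 + 46629)*(49114 + (-4/3 - 1931/(220 + 214) + (205/3)*(-93))) = 17959*(49114 + (-4/3 - 1931/434 - 6355)) = 17959*(49114 - 8281739/1302) = 17959*(55664689/1302) = 999682149751/1302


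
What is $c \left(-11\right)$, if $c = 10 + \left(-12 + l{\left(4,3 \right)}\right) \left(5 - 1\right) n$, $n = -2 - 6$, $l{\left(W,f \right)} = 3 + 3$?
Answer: $-2222$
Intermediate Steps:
$l{\left(W,f \right)} = 6$
$n = -8$
$c = 202$ ($c = 10 + \left(-12 + 6\right) \left(5 - 1\right) \left(-8\right) = 10 + \left(-6\right) 4 \left(-8\right) = 10 - -192 = 10 + 192 = 202$)
$c \left(-11\right) = 202 \left(-11\right) = -2222$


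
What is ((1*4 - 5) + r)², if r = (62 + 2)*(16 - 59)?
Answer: 7579009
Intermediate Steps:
r = -2752 (r = 64*(-43) = -2752)
((1*4 - 5) + r)² = ((1*4 - 5) - 2752)² = ((4 - 5) - 2752)² = (-1 - 2752)² = (-2753)² = 7579009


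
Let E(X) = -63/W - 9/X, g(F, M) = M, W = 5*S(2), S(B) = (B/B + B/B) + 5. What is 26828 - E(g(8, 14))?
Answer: 1878131/70 ≈ 26830.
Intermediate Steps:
S(B) = 7 (S(B) = (1 + 1) + 5 = 2 + 5 = 7)
W = 35 (W = 5*7 = 35)
E(X) = -9/5 - 9/X (E(X) = -63/35 - 9/X = -63*1/35 - 9/X = -9/5 - 9/X)
26828 - E(g(8, 14)) = 26828 - (-9/5 - 9/14) = 26828 - 1*(-171/70) = 26828 + 171/70 = 1878131/70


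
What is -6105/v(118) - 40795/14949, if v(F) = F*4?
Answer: -110518885/7055928 ≈ -15.663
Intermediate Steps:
v(F) = 4*F
-6105/v(118) - 40795/14949 = -6105/(4*118) - 40795/14949 = -6105/472 - 40795*1/14949 = -6105*1/472 - 40795/14949 = -6105/472 - 40795/14949 = -110518885/7055928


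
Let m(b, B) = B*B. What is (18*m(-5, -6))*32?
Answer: 20736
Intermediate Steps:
m(b, B) = B**2
(18*m(-5, -6))*32 = (18*(-6)**2)*32 = (18*36)*32 = 648*32 = 20736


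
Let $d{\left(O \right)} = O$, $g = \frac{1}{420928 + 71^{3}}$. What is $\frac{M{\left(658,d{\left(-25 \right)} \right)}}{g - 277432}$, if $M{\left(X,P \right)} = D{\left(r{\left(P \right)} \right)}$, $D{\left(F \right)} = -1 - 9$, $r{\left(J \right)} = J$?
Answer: $\frac{7788390}{216074861447} \approx 3.6045 \cdot 10^{-5}$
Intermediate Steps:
$g = \frac{1}{778839}$ ($g = \frac{1}{420928 + 357911} = \frac{1}{778839} \approx 1.284 \cdot 10^{-6}$)
$D{\left(F \right)} = -10$
$M{\left(X,P \right)} = -10$
$\frac{M{\left(658,d{\left(-25 \right)} \right)}}{g - 277432} = - \frac{10}{\frac{1}{778839} - 277432} = - \frac{10}{- \frac{216074861447}{778839}} = \left(-10\right) \left(- \frac{778839}{216074861447}\right) = \frac{7788390}{216074861447}$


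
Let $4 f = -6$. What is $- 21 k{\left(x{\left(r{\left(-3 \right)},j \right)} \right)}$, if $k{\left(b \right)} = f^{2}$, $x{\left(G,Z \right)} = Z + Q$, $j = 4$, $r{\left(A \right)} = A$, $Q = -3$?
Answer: $- \frac{189}{4} \approx -47.25$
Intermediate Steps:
$f = - \frac{3}{2}$ ($f = \frac{1}{4} \left(-6\right) = - \frac{3}{2} \approx -1.5$)
$x{\left(G,Z \right)} = -3 + Z$ ($x{\left(G,Z \right)} = Z - 3 = -3 + Z$)
$k{\left(b \right)} = \frac{9}{4}$ ($k{\left(b \right)} = \left(- \frac{3}{2}\right)^{2} = \frac{9}{4}$)
$- 21 k{\left(x{\left(r{\left(-3 \right)},j \right)} \right)} = \left(-21\right) \frac{9}{4} = - \frac{189}{4}$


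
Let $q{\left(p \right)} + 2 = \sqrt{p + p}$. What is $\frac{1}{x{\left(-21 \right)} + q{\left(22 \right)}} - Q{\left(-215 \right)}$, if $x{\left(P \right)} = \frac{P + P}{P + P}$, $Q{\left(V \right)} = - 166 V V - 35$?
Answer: $\frac{329955556}{43} + \frac{2 \sqrt{11}}{43} \approx 7.6734 \cdot 10^{6}$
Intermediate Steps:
$Q{\left(V \right)} = -35 - 166 V^{2}$ ($Q{\left(V \right)} = - 166 V^{2} - 35 = -35 - 166 V^{2}$)
$q{\left(p \right)} = -2 + \sqrt{2} \sqrt{p}$ ($q{\left(p \right)} = -2 + \sqrt{p + p} = -2 + \sqrt{2 p} = -2 + \sqrt{2} \sqrt{p}$)
$x{\left(P \right)} = 1$ ($x{\left(P \right)} = \frac{2 P}{2 P} = 2 P \frac{1}{2 P} = 1$)
$\frac{1}{x{\left(-21 \right)} + q{\left(22 \right)}} - Q{\left(-215 \right)} = \frac{1}{1 - \left(2 - \sqrt{2} \sqrt{22}\right)} - \left(-35 - 166 \left(-215\right)^{2}\right) = \frac{1}{1 - \left(2 - 2 \sqrt{11}\right)} - \left(-35 - 7673350\right) = \frac{1}{-1 + 2 \sqrt{11}} - \left(-35 - 7673350\right) = \frac{1}{-1 + 2 \sqrt{11}} - -7673385 = \frac{1}{-1 + 2 \sqrt{11}} + 7673385 = 7673385 + \frac{1}{-1 + 2 \sqrt{11}}$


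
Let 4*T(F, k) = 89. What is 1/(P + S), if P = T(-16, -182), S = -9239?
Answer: -4/36867 ≈ -0.00010850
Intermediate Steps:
T(F, k) = 89/4 (T(F, k) = (1/4)*89 = 89/4)
P = 89/4 ≈ 22.250
1/(P + S) = 1/(89/4 - 9239) = 1/(-36867/4) = -4/36867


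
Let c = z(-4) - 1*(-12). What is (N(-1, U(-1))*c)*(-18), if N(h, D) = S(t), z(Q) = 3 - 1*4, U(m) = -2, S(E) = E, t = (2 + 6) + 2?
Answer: -1980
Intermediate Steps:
t = 10 (t = 8 + 2 = 10)
z(Q) = -1 (z(Q) = 3 - 4 = -1)
N(h, D) = 10
c = 11 (c = -1 - 1*(-12) = -1 + 12 = 11)
(N(-1, U(-1))*c)*(-18) = (10*11)*(-18) = 110*(-18) = -1980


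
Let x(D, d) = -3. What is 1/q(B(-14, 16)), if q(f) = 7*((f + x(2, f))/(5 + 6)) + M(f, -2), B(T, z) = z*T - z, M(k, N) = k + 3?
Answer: -11/4308 ≈ -0.0025534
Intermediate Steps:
M(k, N) = 3 + k
B(T, z) = -z + T*z (B(T, z) = T*z - z = -z + T*z)
q(f) = 12/11 + 18*f/11 (q(f) = 7*((f - 3)/(5 + 6)) + (3 + f) = 7*((-3 + f)/11) + (3 + f) = 7*((-3 + f)*(1/11)) + (3 + f) = 7*(-3/11 + f/11) + (3 + f) = (-21/11 + 7*f/11) + (3 + f) = 12/11 + 18*f/11)
1/q(B(-14, 16)) = 1/(12/11 + 18*(16*(-1 - 14))/11) = 1/(12/11 + 18*(16*(-15))/11) = 1/(12/11 + (18/11)*(-240)) = 1/(12/11 - 4320/11) = 1/(-4308/11) = -11/4308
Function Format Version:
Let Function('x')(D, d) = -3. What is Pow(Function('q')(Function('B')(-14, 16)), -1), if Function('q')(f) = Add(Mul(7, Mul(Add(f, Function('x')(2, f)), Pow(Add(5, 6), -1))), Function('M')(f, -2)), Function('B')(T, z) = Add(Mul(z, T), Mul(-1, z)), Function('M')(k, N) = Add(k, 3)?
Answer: Rational(-11, 4308) ≈ -0.0025534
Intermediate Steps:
Function('M')(k, N) = Add(3, k)
Function('B')(T, z) = Add(Mul(-1, z), Mul(T, z)) (Function('B')(T, z) = Add(Mul(T, z), Mul(-1, z)) = Add(Mul(-1, z), Mul(T, z)))
Function('q')(f) = Add(Rational(12, 11), Mul(Rational(18, 11), f)) (Function('q')(f) = Add(Mul(7, Mul(Add(f, -3), Pow(Add(5, 6), -1))), Add(3, f)) = Add(Mul(7, Mul(Add(-3, f), Pow(11, -1))), Add(3, f)) = Add(Mul(7, Mul(Add(-3, f), Rational(1, 11))), Add(3, f)) = Add(Mul(7, Add(Rational(-3, 11), Mul(Rational(1, 11), f))), Add(3, f)) = Add(Add(Rational(-21, 11), Mul(Rational(7, 11), f)), Add(3, f)) = Add(Rational(12, 11), Mul(Rational(18, 11), f)))
Pow(Function('q')(Function('B')(-14, 16)), -1) = Pow(Add(Rational(12, 11), Mul(Rational(18, 11), Mul(16, Add(-1, -14)))), -1) = Pow(Add(Rational(12, 11), Mul(Rational(18, 11), Mul(16, -15))), -1) = Pow(Add(Rational(12, 11), Mul(Rational(18, 11), -240)), -1) = Pow(Add(Rational(12, 11), Rational(-4320, 11)), -1) = Pow(Rational(-4308, 11), -1) = Rational(-11, 4308)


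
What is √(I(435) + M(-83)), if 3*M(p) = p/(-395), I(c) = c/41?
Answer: √25209687630/48585 ≈ 3.2680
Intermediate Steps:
I(c) = c/41 (I(c) = c*(1/41) = c/41)
M(p) = -p/1185 (M(p) = (p/(-395))/3 = (p*(-1/395))/3 = (-p/395)/3 = -p/1185)
√(I(435) + M(-83)) = √((1/41)*435 - 1/1185*(-83)) = √(435/41 + 83/1185) = √(518878/48585) = √25209687630/48585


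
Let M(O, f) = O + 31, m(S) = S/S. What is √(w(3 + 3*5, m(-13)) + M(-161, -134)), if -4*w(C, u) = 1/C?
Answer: I*√18722/12 ≈ 11.402*I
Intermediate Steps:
m(S) = 1
M(O, f) = 31 + O
w(C, u) = -1/(4*C)
√(w(3 + 3*5, m(-13)) + M(-161, -134)) = √(-1/(4*(3 + 3*5)) + (31 - 161)) = √(-1/(4*(3 + 15)) - 130) = √(-¼/18 - 130) = √(-¼*1/18 - 130) = √(-1/72 - 130) = √(-9361/72) = I*√18722/12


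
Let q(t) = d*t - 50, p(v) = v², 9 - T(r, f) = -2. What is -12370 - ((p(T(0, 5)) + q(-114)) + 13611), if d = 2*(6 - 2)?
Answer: -25140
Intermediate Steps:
d = 8 (d = 2*4 = 8)
T(r, f) = 11 (T(r, f) = 9 - 1*(-2) = 9 + 2 = 11)
q(t) = -50 + 8*t (q(t) = 8*t - 50 = -50 + 8*t)
-12370 - ((p(T(0, 5)) + q(-114)) + 13611) = -12370 - ((11² + (-50 + 8*(-114))) + 13611) = -12370 - ((121 + (-50 - 912)) + 13611) = -12370 - ((121 - 962) + 13611) = -12370 - (-841 + 13611) = -12370 - 1*12770 = -12370 - 12770 = -25140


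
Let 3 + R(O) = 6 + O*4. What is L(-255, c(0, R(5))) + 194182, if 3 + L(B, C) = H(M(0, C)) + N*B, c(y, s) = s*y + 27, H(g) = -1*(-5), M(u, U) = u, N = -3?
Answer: 194949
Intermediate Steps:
H(g) = 5
R(O) = 3 + 4*O (R(O) = -3 + (6 + O*4) = -3 + (6 + 4*O) = 3 + 4*O)
c(y, s) = 27 + s*y
L(B, C) = 2 - 3*B (L(B, C) = -3 + (5 - 3*B) = 2 - 3*B)
L(-255, c(0, R(5))) + 194182 = (2 - 3*(-255)) + 194182 = (2 + 765) + 194182 = 767 + 194182 = 194949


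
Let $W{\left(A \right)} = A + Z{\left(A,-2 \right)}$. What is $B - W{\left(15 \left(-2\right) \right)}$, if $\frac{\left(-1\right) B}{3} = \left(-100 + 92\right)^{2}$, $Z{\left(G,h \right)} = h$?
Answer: $-160$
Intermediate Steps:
$B = -192$ ($B = - 3 \left(-100 + 92\right)^{2} = - 3 \left(-8\right)^{2} = \left(-3\right) 64 = -192$)
$W{\left(A \right)} = -2 + A$ ($W{\left(A \right)} = A - 2 = -2 + A$)
$B - W{\left(15 \left(-2\right) \right)} = -192 - \left(-2 + 15 \left(-2\right)\right) = -192 - \left(-2 - 30\right) = -192 - -32 = -192 + 32 = -160$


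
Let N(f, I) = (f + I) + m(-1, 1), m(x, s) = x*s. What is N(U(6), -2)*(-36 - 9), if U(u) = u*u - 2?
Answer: -1395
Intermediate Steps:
m(x, s) = s*x
U(u) = -2 + u² (U(u) = u² - 2 = -2 + u²)
N(f, I) = -1 + I + f (N(f, I) = (f + I) + 1*(-1) = (I + f) - 1 = -1 + I + f)
N(U(6), -2)*(-36 - 9) = (-1 - 2 + (-2 + 6²))*(-36 - 9) = (-1 - 2 + (-2 + 36))*(-45) = (-1 - 2 + 34)*(-45) = 31*(-45) = -1395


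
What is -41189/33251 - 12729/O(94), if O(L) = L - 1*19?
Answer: -142113718/831275 ≈ -170.96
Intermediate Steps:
O(L) = -19 + L (O(L) = L - 19 = -19 + L)
-41189/33251 - 12729/O(94) = -41189/33251 - 12729/(-19 + 94) = -41189*1/33251 - 12729/75 = -41189/33251 - 12729*1/75 = -41189/33251 - 4243/25 = -142113718/831275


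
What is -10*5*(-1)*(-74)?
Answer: -3700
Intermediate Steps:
-10*5*(-1)*(-74) = -(-50)*(-74) = -10*370 = -3700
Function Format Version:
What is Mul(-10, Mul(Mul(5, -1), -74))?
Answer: -3700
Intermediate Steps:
Mul(-10, Mul(Mul(5, -1), -74)) = Mul(-10, Mul(-5, -74)) = Mul(-10, 370) = -3700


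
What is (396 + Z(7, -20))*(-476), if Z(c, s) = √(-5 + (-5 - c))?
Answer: -188496 - 476*I*√17 ≈ -1.885e+5 - 1962.6*I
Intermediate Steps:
Z(c, s) = √(-10 - c)
(396 + Z(7, -20))*(-476) = (396 + √(-10 - 1*7))*(-476) = (396 + √(-10 - 7))*(-476) = (396 + √(-17))*(-476) = (396 + I*√17)*(-476) = -188496 - 476*I*√17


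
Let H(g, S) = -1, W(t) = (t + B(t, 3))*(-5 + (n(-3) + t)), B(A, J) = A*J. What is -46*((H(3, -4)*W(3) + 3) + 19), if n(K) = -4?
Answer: -4324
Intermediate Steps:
W(t) = 4*t*(-9 + t) (W(t) = (t + t*3)*(-5 + (-4 + t)) = (t + 3*t)*(-9 + t) = (4*t)*(-9 + t) = 4*t*(-9 + t))
-46*((H(3, -4)*W(3) + 3) + 19) = -46*((-4*3*(-9 + 3) + 3) + 19) = -46*((-4*3*(-6) + 3) + 19) = -46*((-1*(-72) + 3) + 19) = -46*((72 + 3) + 19) = -46*(75 + 19) = -46*94 = -4324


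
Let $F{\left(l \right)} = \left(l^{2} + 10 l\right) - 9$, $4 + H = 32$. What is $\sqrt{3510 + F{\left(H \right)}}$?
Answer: $\sqrt{4565} \approx 67.565$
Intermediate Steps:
$H = 28$ ($H = -4 + 32 = 28$)
$F{\left(l \right)} = -9 + l^{2} + 10 l$
$\sqrt{3510 + F{\left(H \right)}} = \sqrt{3510 + \left(-9 + 28^{2} + 10 \cdot 28\right)} = \sqrt{3510 + \left(-9 + 784 + 280\right)} = \sqrt{3510 + 1055} = \sqrt{4565}$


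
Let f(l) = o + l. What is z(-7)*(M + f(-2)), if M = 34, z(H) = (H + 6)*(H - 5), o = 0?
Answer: 384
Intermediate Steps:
z(H) = (-5 + H)*(6 + H) (z(H) = (6 + H)*(-5 + H) = (-5 + H)*(6 + H))
f(l) = l (f(l) = 0 + l = l)
z(-7)*(M + f(-2)) = (-30 - 7 + (-7)²)*(34 - 2) = (-30 - 7 + 49)*32 = 12*32 = 384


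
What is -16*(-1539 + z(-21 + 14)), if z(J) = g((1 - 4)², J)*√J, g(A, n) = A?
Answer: 24624 - 144*I*√7 ≈ 24624.0 - 380.99*I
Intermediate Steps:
z(J) = 9*√J (z(J) = (1 - 4)²*√J = (-3)²*√J = 9*√J)
-16*(-1539 + z(-21 + 14)) = -16*(-1539 + 9*√(-21 + 14)) = -16*(-1539 + 9*√(-7)) = -16*(-1539 + 9*(I*√7)) = -16*(-1539 + 9*I*√7) = 24624 - 144*I*√7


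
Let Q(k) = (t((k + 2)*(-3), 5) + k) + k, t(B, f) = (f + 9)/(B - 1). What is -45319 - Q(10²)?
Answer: -13974319/307 ≈ -45519.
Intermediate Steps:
t(B, f) = (9 + f)/(-1 + B)
Q(k) = 2*k + 14/(-7 - 3*k) (Q(k) = ((9 + 5)/(-1 + (k + 2)*(-3)) + k) + k = (14/(-1 + (2 + k)*(-3)) + k) + k = (14/(-1 + (-6 - 3*k)) + k) + k = (14/(-7 - 3*k) + k) + k = (k + 14/(-7 - 3*k)) + k = 2*k + 14/(-7 - 3*k))
-45319 - Q(10²) = -45319 - 2*(-7 + 10²*(7 + 3*10²))/(7 + 3*10²) = -45319 - 2*(-7 + 100*(7 + 3*100))/(7 + 3*100) = -45319 - 2*(-7 + 100*(7 + 300))/(7 + 300) = -45319 - 2*(-7 + 100*307)/307 = -45319 - 2*(-7 + 30700)/307 = -45319 - 2*30693/307 = -45319 - 1*61386/307 = -45319 - 61386/307 = -13974319/307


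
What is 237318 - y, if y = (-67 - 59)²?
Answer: 221442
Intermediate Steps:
y = 15876 (y = (-126)² = 15876)
237318 - y = 237318 - 1*15876 = 237318 - 15876 = 221442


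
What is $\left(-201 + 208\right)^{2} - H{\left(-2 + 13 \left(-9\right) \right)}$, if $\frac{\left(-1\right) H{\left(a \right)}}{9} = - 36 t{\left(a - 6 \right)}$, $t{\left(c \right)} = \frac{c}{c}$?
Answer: $-275$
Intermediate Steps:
$t{\left(c \right)} = 1$
$H{\left(a \right)} = 324$ ($H{\left(a \right)} = - 9 \left(\left(-36\right) 1\right) = \left(-9\right) \left(-36\right) = 324$)
$\left(-201 + 208\right)^{2} - H{\left(-2 + 13 \left(-9\right) \right)} = \left(-201 + 208\right)^{2} - 324 = 7^{2} - 324 = 49 - 324 = -275$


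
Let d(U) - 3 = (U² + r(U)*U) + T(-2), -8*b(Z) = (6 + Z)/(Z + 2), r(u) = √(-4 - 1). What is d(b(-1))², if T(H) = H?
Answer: (89 - 40*I*√5)²/4096 ≈ -0.019287 - 3.8869*I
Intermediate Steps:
r(u) = I*√5 (r(u) = √(-5) = I*√5)
b(Z) = -(6 + Z)/(8*(2 + Z)) (b(Z) = -(6 + Z)/(8*(Z + 2)) = -(6 + Z)/(8*(2 + Z)))
d(U) = 1 + U² + I*U*√5 (d(U) = 3 + ((U² + (I*√5)*U) - 2) = 3 + ((U² + I*U*√5) - 2) = 3 + (-2 + U² + I*U*√5) = 1 + U² + I*U*√5)
d(b(-1))² = (1 + ((-6 - 1*(-1))/(8*(2 - 1)))² + I*((-6 - 1*(-1))/(8*(2 - 1)))*√5)² = (1 + ((⅛)*(-6 + 1)/1)² + I*((⅛)*(-6 + 1)/1)*√5)² = (1 + ((⅛)*1*(-5))² + I*((⅛)*1*(-5))*√5)² = (1 + (-5/8)² + I*(-5/8)*√5)² = (1 + 25/64 - 5*I*√5/8)² = (89/64 - 5*I*√5/8)²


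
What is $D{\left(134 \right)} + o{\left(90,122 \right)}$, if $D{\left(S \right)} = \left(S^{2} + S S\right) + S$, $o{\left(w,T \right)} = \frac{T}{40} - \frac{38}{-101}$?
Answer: $\frac{72819841}{2020} \approx 36049.0$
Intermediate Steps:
$o{\left(w,T \right)} = \frac{38}{101} + \frac{T}{40}$ ($o{\left(w,T \right)} = T \frac{1}{40} - - \frac{38}{101} = \frac{T}{40} + \frac{38}{101} = \frac{38}{101} + \frac{T}{40}$)
$D{\left(S \right)} = S + 2 S^{2}$ ($D{\left(S \right)} = \left(S^{2} + S^{2}\right) + S = 2 S^{2} + S = S + 2 S^{2}$)
$D{\left(134 \right)} + o{\left(90,122 \right)} = 134 \left(1 + 2 \cdot 134\right) + \left(\frac{38}{101} + \frac{1}{40} \cdot 122\right) = 134 \left(1 + 268\right) + \left(\frac{38}{101} + \frac{61}{20}\right) = 134 \cdot 269 + \frac{6921}{2020} = 36046 + \frac{6921}{2020} = \frac{72819841}{2020}$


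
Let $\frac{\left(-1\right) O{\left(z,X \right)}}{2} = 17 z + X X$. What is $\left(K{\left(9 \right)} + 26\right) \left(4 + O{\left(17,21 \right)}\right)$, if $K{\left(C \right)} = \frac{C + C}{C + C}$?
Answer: $-39312$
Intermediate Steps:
$O{\left(z,X \right)} = - 34 z - 2 X^{2}$ ($O{\left(z,X \right)} = - 2 \left(17 z + X X\right) = - 2 \left(17 z + X^{2}\right) = - 2 \left(X^{2} + 17 z\right) = - 34 z - 2 X^{2}$)
$K{\left(C \right)} = 1$ ($K{\left(C \right)} = \frac{2 C}{2 C} = 2 C \frac{1}{2 C} = 1$)
$\left(K{\left(9 \right)} + 26\right) \left(4 + O{\left(17,21 \right)}\right) = \left(1 + 26\right) \left(4 - \left(578 + 2 \cdot 21^{2}\right)\right) = 27 \left(4 - 1460\right) = 27 \left(-1456\right) = -39312$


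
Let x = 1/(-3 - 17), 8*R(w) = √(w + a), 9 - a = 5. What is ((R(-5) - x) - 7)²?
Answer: 77259/1600 - 139*I/80 ≈ 48.287 - 1.7375*I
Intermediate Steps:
a = 4 (a = 9 - 1*5 = 9 - 5 = 4)
R(w) = √(4 + w)/8 (R(w) = √(w + 4)/8 = √(4 + w)/8)
x = -1/20 (x = 1/(-20) = -1/20 ≈ -0.050000)
((R(-5) - x) - 7)² = ((√(4 - 5)/8 - 1*(-1/20)) - 7)² = ((√(-1)/8 + 1/20) - 7)² = ((I/8 + 1/20) - 7)² = ((1/20 + I/8) - 7)² = (-139/20 + I/8)²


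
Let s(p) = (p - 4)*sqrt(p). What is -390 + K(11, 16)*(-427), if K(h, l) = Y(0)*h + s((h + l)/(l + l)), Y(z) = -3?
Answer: 13701 + 129381*sqrt(6)/256 ≈ 14939.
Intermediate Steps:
s(p) = sqrt(p)*(-4 + p) (s(p) = (-4 + p)*sqrt(p) = sqrt(p)*(-4 + p))
K(h, l) = -3*h + sqrt(2)*sqrt((h + l)/l)*(-4 + (h + l)/(2*l))/2 (K(h, l) = -3*h + sqrt((h + l)/(l + l))*(-4 + (h + l)/(l + l)) = -3*h + sqrt((h + l)/((2*l)))*(-4 + (h + l)/((2*l))) = -3*h + sqrt((h + l)*(1/(2*l)))*(-4 + (h + l)*(1/(2*l))) = -3*h + sqrt((h + l)/(2*l))*(-4 + (h + l)/(2*l)) = -3*h + (sqrt(2)*sqrt((h + l)/l)/2)*(-4 + (h + l)/(2*l)) = -3*h + sqrt(2)*sqrt((h + l)/l)*(-4 + (h + l)/(2*l))/2)
-390 + K(11, 16)*(-427) = -390 + ((1/4)*(-12*11*16 + sqrt(2)*sqrt((11 + 16)/16)*(11 - 7*16))/16)*(-427) = -390 + ((1/4)*(1/16)*(-2112 + sqrt(2)*sqrt((1/16)*27)*(11 - 112)))*(-427) = -390 + ((1/4)*(1/16)*(-2112 + sqrt(2)*sqrt(27/16)*(-101)))*(-427) = -390 + ((1/4)*(1/16)*(-2112 + sqrt(2)*(3*sqrt(3)/4)*(-101)))*(-427) = -390 + ((1/4)*(1/16)*(-2112 - 303*sqrt(6)/4))*(-427) = -390 + (-33 - 303*sqrt(6)/256)*(-427) = -390 + (14091 + 129381*sqrt(6)/256) = 13701 + 129381*sqrt(6)/256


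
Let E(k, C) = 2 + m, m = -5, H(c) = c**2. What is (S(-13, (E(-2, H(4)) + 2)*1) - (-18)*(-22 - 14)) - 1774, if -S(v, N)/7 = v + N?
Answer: -2324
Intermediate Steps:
E(k, C) = -3 (E(k, C) = 2 - 5 = -3)
S(v, N) = -7*N - 7*v (S(v, N) = -7*(v + N) = -7*(N + v) = -7*N - 7*v)
(S(-13, (E(-2, H(4)) + 2)*1) - (-18)*(-22 - 14)) - 1774 = ((-7*(-3 + 2) - 7*(-13)) - (-18)*(-22 - 14)) - 1774 = ((-(-7) + 91) - (-18)*(-36)) - 1774 = ((-7*(-1) + 91) - 1*648) - 1774 = ((7 + 91) - 648) - 1774 = (98 - 648) - 1774 = -550 - 1774 = -2324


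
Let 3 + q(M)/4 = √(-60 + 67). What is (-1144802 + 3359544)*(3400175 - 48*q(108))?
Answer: 7531786071242 - 425230464*√7 ≈ 7.5307e+12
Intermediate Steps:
q(M) = -12 + 4*√7 (q(M) = -12 + 4*√(-60 + 67) = -12 + 4*√7)
(-1144802 + 3359544)*(3400175 - 48*q(108)) = (-1144802 + 3359544)*(3400175 - 48*(-12 + 4*√7)) = 2214742*(3400175 + (576 - 192*√7)) = 2214742*(3400751 - 192*√7) = 7531786071242 - 425230464*√7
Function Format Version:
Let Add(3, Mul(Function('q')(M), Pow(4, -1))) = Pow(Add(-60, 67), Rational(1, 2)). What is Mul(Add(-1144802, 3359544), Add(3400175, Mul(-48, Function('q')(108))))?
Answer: Add(7531786071242, Mul(-425230464, Pow(7, Rational(1, 2)))) ≈ 7.5307e+12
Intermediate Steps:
Function('q')(M) = Add(-12, Mul(4, Pow(7, Rational(1, 2)))) (Function('q')(M) = Add(-12, Mul(4, Pow(Add(-60, 67), Rational(1, 2)))) = Add(-12, Mul(4, Pow(7, Rational(1, 2)))))
Mul(Add(-1144802, 3359544), Add(3400175, Mul(-48, Function('q')(108)))) = Mul(Add(-1144802, 3359544), Add(3400175, Mul(-48, Add(-12, Mul(4, Pow(7, Rational(1, 2))))))) = Mul(2214742, Add(3400175, Add(576, Mul(-192, Pow(7, Rational(1, 2)))))) = Mul(2214742, Add(3400751, Mul(-192, Pow(7, Rational(1, 2))))) = Add(7531786071242, Mul(-425230464, Pow(7, Rational(1, 2))))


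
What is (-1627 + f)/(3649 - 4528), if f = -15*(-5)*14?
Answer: 577/879 ≈ 0.65643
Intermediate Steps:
f = 1050 (f = 75*14 = 1050)
(-1627 + f)/(3649 - 4528) = (-1627 + 1050)/(3649 - 4528) = -577/(-879) = -577*(-1/879) = 577/879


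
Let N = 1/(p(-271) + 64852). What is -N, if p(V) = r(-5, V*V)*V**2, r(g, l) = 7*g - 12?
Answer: 1/3386875 ≈ 2.9526e-7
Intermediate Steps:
r(g, l) = -12 + 7*g
p(V) = -47*V**2 (p(V) = (-12 + 7*(-5))*V**2 = (-12 - 35)*V**2 = -47*V**2)
N = -1/3386875 (N = 1/(-47*(-271)**2 + 64852) = 1/(-47*73441 + 64852) = 1/(-3451727 + 64852) = 1/(-3386875) = -1/3386875 ≈ -2.9526e-7)
-N = -1*(-1/3386875) = 1/3386875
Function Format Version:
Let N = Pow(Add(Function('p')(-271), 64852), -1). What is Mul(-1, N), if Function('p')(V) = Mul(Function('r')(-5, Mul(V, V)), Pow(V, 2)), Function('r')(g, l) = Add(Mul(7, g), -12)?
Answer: Rational(1, 3386875) ≈ 2.9526e-7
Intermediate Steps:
Function('r')(g, l) = Add(-12, Mul(7, g))
Function('p')(V) = Mul(-47, Pow(V, 2)) (Function('p')(V) = Mul(Add(-12, Mul(7, -5)), Pow(V, 2)) = Mul(Add(-12, -35), Pow(V, 2)) = Mul(-47, Pow(V, 2)))
N = Rational(-1, 3386875) (N = Pow(Add(Mul(-47, Pow(-271, 2)), 64852), -1) = Pow(Add(Mul(-47, 73441), 64852), -1) = Pow(Add(-3451727, 64852), -1) = Pow(-3386875, -1) = Rational(-1, 3386875) ≈ -2.9526e-7)
Mul(-1, N) = Mul(-1, Rational(-1, 3386875)) = Rational(1, 3386875)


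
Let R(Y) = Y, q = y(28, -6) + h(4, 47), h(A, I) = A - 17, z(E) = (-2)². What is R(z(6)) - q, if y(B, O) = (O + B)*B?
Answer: -599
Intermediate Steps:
z(E) = 4
h(A, I) = -17 + A
y(B, O) = B*(B + O) (y(B, O) = (B + O)*B = B*(B + O))
q = 603 (q = 28*(28 - 6) + (-17 + 4) = 28*22 - 13 = 616 - 13 = 603)
R(z(6)) - q = 4 - 1*603 = 4 - 603 = -599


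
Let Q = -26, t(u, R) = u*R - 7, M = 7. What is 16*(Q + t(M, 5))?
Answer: 32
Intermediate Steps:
t(u, R) = -7 + R*u (t(u, R) = R*u - 7 = -7 + R*u)
16*(Q + t(M, 5)) = 16*(-26 + (-7 + 5*7)) = 16*(-26 + (-7 + 35)) = 16*(-26 + 28) = 16*2 = 32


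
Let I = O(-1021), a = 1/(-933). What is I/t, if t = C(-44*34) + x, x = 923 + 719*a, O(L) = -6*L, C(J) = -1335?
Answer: -5715558/385115 ≈ -14.841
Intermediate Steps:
a = -1/933 ≈ -0.0010718
I = 6126 (I = -6*(-1021) = 6126)
x = 860440/933 (x = 923 + 719*(-1/933) = 923 - 719/933 = 860440/933 ≈ 922.23)
t = -385115/933 (t = -1335 + 860440/933 = -385115/933 ≈ -412.77)
I/t = 6126/(-385115/933) = 6126*(-933/385115) = -5715558/385115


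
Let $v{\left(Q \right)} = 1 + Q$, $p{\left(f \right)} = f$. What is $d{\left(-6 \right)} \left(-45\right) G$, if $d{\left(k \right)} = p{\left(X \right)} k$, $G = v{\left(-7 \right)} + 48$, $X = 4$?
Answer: $45360$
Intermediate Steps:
$G = 42$ ($G = \left(1 - 7\right) + 48 = -6 + 48 = 42$)
$d{\left(k \right)} = 4 k$
$d{\left(-6 \right)} \left(-45\right) G = 4 \left(-6\right) \left(-45\right) 42 = \left(-24\right) \left(-45\right) 42 = 1080 \cdot 42 = 45360$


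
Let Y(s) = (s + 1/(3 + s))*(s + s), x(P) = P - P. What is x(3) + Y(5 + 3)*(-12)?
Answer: -17088/11 ≈ -1553.5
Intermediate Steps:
x(P) = 0
Y(s) = 2*s*(s + 1/(3 + s)) (Y(s) = (s + 1/(3 + s))*(2*s) = 2*s*(s + 1/(3 + s)))
x(3) + Y(5 + 3)*(-12) = 0 + (2*(5 + 3)*(1 + (5 + 3)² + 3*(5 + 3))/(3 + (5 + 3)))*(-12) = 0 + (2*8*(1 + 8² + 3*8)/(3 + 8))*(-12) = 0 + (2*8*(1 + 64 + 24)/11)*(-12) = 0 + (2*8*(1/11)*89)*(-12) = 0 + (1424/11)*(-12) = 0 - 17088/11 = -17088/11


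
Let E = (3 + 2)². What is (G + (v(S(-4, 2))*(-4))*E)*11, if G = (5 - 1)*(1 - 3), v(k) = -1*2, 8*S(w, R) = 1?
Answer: 2112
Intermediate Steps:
S(w, R) = ⅛ (S(w, R) = (⅛)*1 = ⅛)
v(k) = -2
G = -8 (G = 4*(-2) = -8)
E = 25 (E = 5² = 25)
(G + (v(S(-4, 2))*(-4))*E)*11 = (-8 - 2*(-4)*25)*11 = (-8 + 8*25)*11 = (-8 + 200)*11 = 192*11 = 2112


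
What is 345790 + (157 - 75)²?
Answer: 352514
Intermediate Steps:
345790 + (157 - 75)² = 345790 + 82² = 345790 + 6724 = 352514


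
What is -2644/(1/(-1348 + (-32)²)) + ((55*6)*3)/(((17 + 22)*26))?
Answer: 144775029/169 ≈ 8.5666e+5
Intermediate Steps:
-2644/(1/(-1348 + (-32)²)) + ((55*6)*3)/(((17 + 22)*26)) = -2644/(1/(-1348 + 1024)) + (330*3)/((39*26)) = -2644/(1/(-324)) + 990/1014 = -2644/(-1/324) + 990*(1/1014) = -2644*(-324) + 165/169 = 856656 + 165/169 = 144775029/169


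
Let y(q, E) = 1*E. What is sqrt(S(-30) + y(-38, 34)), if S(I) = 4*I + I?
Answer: 2*I*sqrt(29) ≈ 10.77*I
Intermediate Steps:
S(I) = 5*I
y(q, E) = E
sqrt(S(-30) + y(-38, 34)) = sqrt(5*(-30) + 34) = sqrt(-150 + 34) = sqrt(-116) = 2*I*sqrt(29)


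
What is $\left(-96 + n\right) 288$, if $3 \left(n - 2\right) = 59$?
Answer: $-21408$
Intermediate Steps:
$n = \frac{65}{3}$ ($n = 2 + \frac{1}{3} \cdot 59 = 2 + \frac{59}{3} = \frac{65}{3} \approx 21.667$)
$\left(-96 + n\right) 288 = \left(-96 + \frac{65}{3}\right) 288 = \left(- \frac{223}{3}\right) 288 = -21408$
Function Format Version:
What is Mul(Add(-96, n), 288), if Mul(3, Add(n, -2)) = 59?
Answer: -21408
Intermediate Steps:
n = Rational(65, 3) (n = Add(2, Mul(Rational(1, 3), 59)) = Add(2, Rational(59, 3)) = Rational(65, 3) ≈ 21.667)
Mul(Add(-96, n), 288) = Mul(Add(-96, Rational(65, 3)), 288) = Mul(Rational(-223, 3), 288) = -21408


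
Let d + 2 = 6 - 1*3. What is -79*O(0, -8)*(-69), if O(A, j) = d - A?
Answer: 5451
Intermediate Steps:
d = 1 (d = -2 + (6 - 1*3) = -2 + (6 - 3) = -2 + 3 = 1)
O(A, j) = 1 - A
-79*O(0, -8)*(-69) = -79*(1 - 1*0)*(-69) = -79*(1 + 0)*(-69) = -79*1*(-69) = -79*(-69) = 5451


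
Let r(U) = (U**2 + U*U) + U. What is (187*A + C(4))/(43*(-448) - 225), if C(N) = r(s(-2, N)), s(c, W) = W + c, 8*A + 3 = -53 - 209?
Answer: 49475/155912 ≈ 0.31733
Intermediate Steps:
A = -265/8 (A = -3/8 + (-53 - 209)/8 = -3/8 + (1/8)*(-262) = -3/8 - 131/4 = -265/8 ≈ -33.125)
r(U) = U + 2*U**2 (r(U) = (U**2 + U**2) + U = 2*U**2 + U = U + 2*U**2)
C(N) = (-3 + 2*N)*(-2 + N) (C(N) = (N - 2)*(1 + 2*(N - 2)) = (-2 + N)*(1 + 2*(-2 + N)) = (-2 + N)*(1 + (-4 + 2*N)) = (-2 + N)*(-3 + 2*N) = (-3 + 2*N)*(-2 + N))
(187*A + C(4))/(43*(-448) - 225) = (187*(-265/8) + (-3 + 2*4)*(-2 + 4))/(43*(-448) - 225) = (-49555/8 + (-3 + 8)*2)/(-19264 - 225) = (-49555/8 + 5*2)/(-19489) = (-49555/8 + 10)*(-1/19489) = -49475/8*(-1/19489) = 49475/155912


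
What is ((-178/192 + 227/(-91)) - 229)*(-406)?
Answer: 58882615/624 ≈ 94363.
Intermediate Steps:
((-178/192 + 227/(-91)) - 229)*(-406) = ((-178*1/192 + 227*(-1/91)) - 229)*(-406) = ((-89/96 - 227/91) - 229)*(-406) = (-29891/8736 - 229)*(-406) = -2030435/8736*(-406) = 58882615/624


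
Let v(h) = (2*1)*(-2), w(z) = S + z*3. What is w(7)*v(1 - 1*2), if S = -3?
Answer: -72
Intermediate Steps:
w(z) = -3 + 3*z (w(z) = -3 + z*3 = -3 + 3*z)
v(h) = -4 (v(h) = 2*(-2) = -4)
w(7)*v(1 - 1*2) = (-3 + 3*7)*(-4) = (-3 + 21)*(-4) = 18*(-4) = -72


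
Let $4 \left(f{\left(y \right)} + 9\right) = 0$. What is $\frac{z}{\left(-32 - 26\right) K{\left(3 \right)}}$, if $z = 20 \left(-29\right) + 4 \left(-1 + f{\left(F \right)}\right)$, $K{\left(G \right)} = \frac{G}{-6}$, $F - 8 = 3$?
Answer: $- \frac{620}{29} \approx -21.379$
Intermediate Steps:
$F = 11$ ($F = 8 + 3 = 11$)
$f{\left(y \right)} = -9$ ($f{\left(y \right)} = -9 + \frac{1}{4} \cdot 0 = -9 + 0 = -9$)
$K{\left(G \right)} = - \frac{G}{6}$ ($K{\left(G \right)} = G \left(- \frac{1}{6}\right) = - \frac{G}{6}$)
$z = -620$ ($z = 20 \left(-29\right) + 4 \left(-1 - 9\right) = -580 + 4 \left(-10\right) = -580 - 40 = -620$)
$\frac{z}{\left(-32 - 26\right) K{\left(3 \right)}} = - \frac{620}{\left(-32 - 26\right) \left(\left(- \frac{1}{6}\right) 3\right)} = - \frac{620}{\left(-58\right) \left(- \frac{1}{2}\right)} = - \frac{620}{29}$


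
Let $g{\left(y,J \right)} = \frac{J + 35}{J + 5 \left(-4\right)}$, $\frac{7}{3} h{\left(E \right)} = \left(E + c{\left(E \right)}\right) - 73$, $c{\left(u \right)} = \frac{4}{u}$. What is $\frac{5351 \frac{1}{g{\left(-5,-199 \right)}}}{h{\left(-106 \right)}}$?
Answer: $- \frac{144921133}{1556196} \approx -93.125$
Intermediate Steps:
$h{\left(E \right)} = - \frac{219}{7} + \frac{3 E}{7} + \frac{12}{7 E}$ ($h{\left(E \right)} = \frac{3 \left(\left(E + \frac{4}{E}\right) - 73\right)}{7} = \frac{3 \left(-73 + E + \frac{4}{E}\right)}{7} = - \frac{219}{7} + \frac{3 E}{7} + \frac{12}{7 E}$)
$g{\left(y,J \right)} = \frac{35 + J}{-20 + J}$ ($g{\left(y,J \right)} = \frac{35 + J}{J - 20} = \frac{35 + J}{-20 + J}$)
$\frac{5351 \frac{1}{g{\left(-5,-199 \right)}}}{h{\left(-106 \right)}} = \frac{5351 \frac{1}{\frac{1}{-20 - 199} \left(35 - 199\right)}}{\frac{3}{7} \frac{1}{-106} \left(4 - 106 \left(-73 - 106\right)\right)} = \frac{5351 \frac{1}{\frac{1}{-219} \left(-164\right)}}{\frac{3}{7} \left(- \frac{1}{106}\right) \left(4 - -18974\right)} = \frac{5351 \frac{1}{\left(- \frac{1}{219}\right) \left(-164\right)}}{\frac{3}{7} \left(- \frac{1}{106}\right) \left(4 + 18974\right)} = \frac{5351 \frac{1}{\frac{164}{219}}}{\frac{3}{7} \left(- \frac{1}{106}\right) 18978} = \frac{5351 \cdot \frac{219}{164}}{- \frac{28467}{371}} = \frac{1171869}{164} \left(- \frac{371}{28467}\right) = - \frac{144921133}{1556196}$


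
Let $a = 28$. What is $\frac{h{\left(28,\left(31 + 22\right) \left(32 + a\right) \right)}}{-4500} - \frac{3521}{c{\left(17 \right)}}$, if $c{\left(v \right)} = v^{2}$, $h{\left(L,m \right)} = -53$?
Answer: $- \frac{15829183}{1300500} \approx -12.172$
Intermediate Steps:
$\frac{h{\left(28,\left(31 + 22\right) \left(32 + a\right) \right)}}{-4500} - \frac{3521}{c{\left(17 \right)}} = - \frac{53}{-4500} - \frac{3521}{17^{2}} = \left(-53\right) \left(- \frac{1}{4500}\right) - \frac{3521}{289} = \frac{53}{4500} - \frac{3521}{289} = - \frac{15829183}{1300500}$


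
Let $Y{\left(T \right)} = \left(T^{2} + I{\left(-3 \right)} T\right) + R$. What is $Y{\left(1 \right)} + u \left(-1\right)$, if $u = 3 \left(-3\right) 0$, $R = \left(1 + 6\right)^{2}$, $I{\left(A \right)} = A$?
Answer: $47$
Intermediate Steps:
$R = 49$ ($R = 7^{2} = 49$)
$u = 0$ ($u = \left(-9\right) 0 = 0$)
$Y{\left(T \right)} = 49 + T^{2} - 3 T$ ($Y{\left(T \right)} = \left(T^{2} - 3 T\right) + 49 = 49 + T^{2} - 3 T$)
$Y{\left(1 \right)} + u \left(-1\right) = \left(49 + 1^{2} - 3\right) + 0 \left(-1\right) = \left(49 + 1 - 3\right) + 0 = 47 + 0 = 47$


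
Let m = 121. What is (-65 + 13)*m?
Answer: -6292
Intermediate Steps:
(-65 + 13)*m = (-65 + 13)*121 = -52*121 = -6292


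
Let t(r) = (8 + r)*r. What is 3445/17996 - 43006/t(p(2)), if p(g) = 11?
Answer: -70292361/341924 ≈ -205.58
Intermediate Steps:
t(r) = r*(8 + r)
3445/17996 - 43006/t(p(2)) = 3445/17996 - 43006*1/(11*(8 + 11)) = 3445*(1/17996) - 43006/(11*19) = 3445/17996 - 43006/209 = -70292361/341924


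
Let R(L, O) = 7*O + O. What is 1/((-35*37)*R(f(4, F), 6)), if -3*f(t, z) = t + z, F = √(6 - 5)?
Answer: -1/62160 ≈ -1.6088e-5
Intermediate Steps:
F = 1 (F = √1 = 1)
f(t, z) = -t/3 - z/3 (f(t, z) = -(t + z)/3 = -t/3 - z/3)
R(L, O) = 8*O
1/((-35*37)*R(f(4, F), 6)) = 1/((-35*37)*(8*6)) = 1/(-1295*48) = 1/(-62160) = -1/62160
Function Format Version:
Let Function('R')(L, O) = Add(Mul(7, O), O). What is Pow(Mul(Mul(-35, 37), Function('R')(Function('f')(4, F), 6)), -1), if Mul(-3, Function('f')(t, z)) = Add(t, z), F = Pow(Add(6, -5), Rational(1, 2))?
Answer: Rational(-1, 62160) ≈ -1.6088e-5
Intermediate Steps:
F = 1 (F = Pow(1, Rational(1, 2)) = 1)
Function('f')(t, z) = Add(Mul(Rational(-1, 3), t), Mul(Rational(-1, 3), z)) (Function('f')(t, z) = Mul(Rational(-1, 3), Add(t, z)) = Add(Mul(Rational(-1, 3), t), Mul(Rational(-1, 3), z)))
Function('R')(L, O) = Mul(8, O)
Pow(Mul(Mul(-35, 37), Function('R')(Function('f')(4, F), 6)), -1) = Pow(Mul(Mul(-35, 37), Mul(8, 6)), -1) = Pow(Mul(-1295, 48), -1) = Pow(-62160, -1) = Rational(-1, 62160)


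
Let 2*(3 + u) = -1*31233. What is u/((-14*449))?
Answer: 31239/12572 ≈ 2.4848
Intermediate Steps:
u = -31239/2 (u = -3 + (-1*31233)/2 = -3 + (1/2)*(-31233) = -3 - 31233/2 = -31239/2 ≈ -15620.)
u/((-14*449)) = -31239/(2*((-14*449))) = -31239/2/(-6286) = -31239/2*(-1/6286) = 31239/12572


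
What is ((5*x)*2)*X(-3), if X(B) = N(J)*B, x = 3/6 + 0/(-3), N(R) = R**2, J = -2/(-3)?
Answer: -20/3 ≈ -6.6667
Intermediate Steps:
J = 2/3 (J = -2*(-1/3) = 2/3 ≈ 0.66667)
x = 1/2 (x = 3*(1/6) + 0*(-1/3) = 1/2 + 0 = 1/2 ≈ 0.50000)
X(B) = 4*B/9 (X(B) = (2/3)**2*B = 4*B/9)
((5*x)*2)*X(-3) = ((5*(1/2))*2)*((4/9)*(-3)) = ((5/2)*2)*(-4/3) = 5*(-4/3) = -20/3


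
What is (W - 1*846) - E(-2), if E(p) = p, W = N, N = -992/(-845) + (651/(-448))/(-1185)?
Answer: -3600817289/4272320 ≈ -842.83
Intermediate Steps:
N = 5020791/4272320 (N = -992*(-1/845) + (651*(-1/448))*(-1/1185) = 992/845 - 93/64*(-1/1185) = 992/845 + 31/25280 = 5020791/4272320 ≈ 1.1752)
W = 5020791/4272320 ≈ 1.1752
(W - 1*846) - E(-2) = (5020791/4272320 - 1*846) - 1*(-2) = (5020791/4272320 - 846) + 2 = -3609361929/4272320 + 2 = -3600817289/4272320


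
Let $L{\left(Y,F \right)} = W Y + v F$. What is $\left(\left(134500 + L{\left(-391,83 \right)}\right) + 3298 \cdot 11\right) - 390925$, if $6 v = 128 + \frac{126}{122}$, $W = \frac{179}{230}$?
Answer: $- \frac{200079707}{915} \approx -2.1867 \cdot 10^{5}$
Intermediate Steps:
$W = \frac{179}{230}$ ($W = 179 \cdot \frac{1}{230} = \frac{179}{230} \approx 0.77826$)
$v = \frac{7871}{366}$ ($v = \frac{128 + \frac{126}{122}}{6} = \frac{128 + 126 \cdot \frac{1}{122}}{6} = \frac{128 + \frac{63}{61}}{6} = \frac{1}{6} \cdot \frac{7871}{61} = \frac{7871}{366} \approx 21.505$)
$L{\left(Y,F \right)} = \frac{179 Y}{230} + \frac{7871 F}{366}$
$\left(\left(134500 + L{\left(-391,83 \right)}\right) + 3298 \cdot 11\right) - 390925 = \left(\left(134500 + \left(\frac{179}{230} \left(-391\right) + \frac{7871}{366} \cdot 83\right)\right) + 3298 \cdot 11\right) - 390925 = \left(\left(134500 + \left(- \frac{3043}{10} + \frac{653293}{366}\right)\right) + 36278\right) - 390925 = \left(\left(134500 + \frac{1354798}{915}\right) + 36278\right) - 390925 = \left(\frac{124422298}{915} + 36278\right) - 390925 = \frac{157616668}{915} - 390925 = - \frac{200079707}{915}$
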